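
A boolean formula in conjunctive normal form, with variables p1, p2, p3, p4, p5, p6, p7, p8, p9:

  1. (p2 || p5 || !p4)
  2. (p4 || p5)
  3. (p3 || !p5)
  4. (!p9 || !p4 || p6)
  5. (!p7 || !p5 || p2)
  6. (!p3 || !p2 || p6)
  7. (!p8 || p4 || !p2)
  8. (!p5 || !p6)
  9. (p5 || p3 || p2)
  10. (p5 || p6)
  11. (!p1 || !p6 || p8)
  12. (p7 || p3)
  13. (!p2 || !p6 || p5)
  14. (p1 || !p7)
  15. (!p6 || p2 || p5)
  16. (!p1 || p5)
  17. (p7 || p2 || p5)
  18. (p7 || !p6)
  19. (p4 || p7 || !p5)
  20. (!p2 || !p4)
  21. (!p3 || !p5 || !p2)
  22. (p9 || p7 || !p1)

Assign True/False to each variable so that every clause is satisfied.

p1=False  p2=False  p3=True  p4=True  p5=True  p6=False  p7=False  p8=False  p9=False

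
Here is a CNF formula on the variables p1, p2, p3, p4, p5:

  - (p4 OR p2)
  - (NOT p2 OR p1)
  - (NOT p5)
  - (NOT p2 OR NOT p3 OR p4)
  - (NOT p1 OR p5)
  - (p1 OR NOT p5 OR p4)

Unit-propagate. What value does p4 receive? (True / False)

True

(NOT p5) is a unit clause: p5 = False.
(NOT p1 OR p5): since p5 = False, the clause reduces to (NOT p1). p1 = False.
(p1 OR NOT p2) with p1 = False leaves only NOT p2, so p2 = False.
From (p4 OR p2) and p2 = False: p4 = True.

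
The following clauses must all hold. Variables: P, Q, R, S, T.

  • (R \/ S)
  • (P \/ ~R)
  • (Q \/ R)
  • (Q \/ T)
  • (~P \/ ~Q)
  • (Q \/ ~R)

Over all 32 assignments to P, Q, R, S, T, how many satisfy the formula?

Satisfying assignments:
  P=F Q=T R=F S=T T=F
  P=F Q=T R=F S=T T=T
That's 2 in total.

2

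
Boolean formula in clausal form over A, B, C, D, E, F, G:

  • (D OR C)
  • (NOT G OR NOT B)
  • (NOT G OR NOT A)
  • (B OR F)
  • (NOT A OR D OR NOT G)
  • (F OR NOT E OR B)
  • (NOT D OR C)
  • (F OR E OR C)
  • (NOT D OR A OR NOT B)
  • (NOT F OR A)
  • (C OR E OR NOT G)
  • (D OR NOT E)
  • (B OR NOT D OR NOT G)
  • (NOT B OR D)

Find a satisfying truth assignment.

A=1, B=0, C=1, D=1, E=0, F=1, G=0

Check each clause:
  1. (D OR C) — C is true.
  2. (NOT G OR NOT B) — NOT G is true.
  3. (NOT A OR NOT G) — NOT G is true.
  4. (F OR B) — F is true.
  5. (NOT A OR D OR NOT G) — NOT G is true.
  6. (B OR NOT E OR F) — NOT E is true.
  7. (NOT D OR C) — C is true.
  8. (C OR F OR E) — C is true.
  9. (NOT D OR NOT B OR A) — A is true.
  10. (A OR NOT F) — A is true.
  11. (NOT G OR E OR C) — NOT G is true.
  12. (NOT E OR D) — NOT E is true.
  13. (B OR NOT D OR NOT G) — NOT G is true.
  14. (NOT B OR D) — D is true.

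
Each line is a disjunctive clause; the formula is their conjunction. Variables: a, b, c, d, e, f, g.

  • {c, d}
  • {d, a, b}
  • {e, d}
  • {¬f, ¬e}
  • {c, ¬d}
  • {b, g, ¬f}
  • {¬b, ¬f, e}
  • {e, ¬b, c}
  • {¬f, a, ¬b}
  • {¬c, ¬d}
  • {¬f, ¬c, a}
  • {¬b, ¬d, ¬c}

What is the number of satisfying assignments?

The models are:
  a=0 b=1 c=1 d=0 e=1 f=0 g=0
  a=0 b=1 c=1 d=0 e=1 f=0 g=1
  a=1 b=0 c=1 d=0 e=1 f=0 g=0
  a=1 b=0 c=1 d=0 e=1 f=0 g=1
  a=1 b=1 c=1 d=0 e=1 f=0 g=0
  a=1 b=1 c=1 d=0 e=1 f=0 g=1
Count: 6.

6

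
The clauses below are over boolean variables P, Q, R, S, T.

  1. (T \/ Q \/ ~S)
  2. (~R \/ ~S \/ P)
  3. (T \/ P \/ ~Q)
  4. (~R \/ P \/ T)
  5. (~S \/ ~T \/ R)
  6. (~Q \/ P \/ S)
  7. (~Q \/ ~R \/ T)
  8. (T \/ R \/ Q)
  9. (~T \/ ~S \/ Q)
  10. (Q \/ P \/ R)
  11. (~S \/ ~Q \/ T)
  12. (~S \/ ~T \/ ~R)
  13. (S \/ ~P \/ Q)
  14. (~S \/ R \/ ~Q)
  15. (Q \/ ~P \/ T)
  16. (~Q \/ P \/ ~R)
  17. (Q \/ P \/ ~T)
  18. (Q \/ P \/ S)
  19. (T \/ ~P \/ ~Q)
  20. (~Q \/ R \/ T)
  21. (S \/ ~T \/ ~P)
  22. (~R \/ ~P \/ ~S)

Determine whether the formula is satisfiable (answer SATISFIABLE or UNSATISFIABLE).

UNSATISFIABLE

Q = True:
  R = True:
    propagation gives T=True, S=False, P=True; an empty clause results — contradiction.
  R = False:
    propagation gives S=False, P=True, T=True; an empty clause results — contradiction.
Q = False:
  P = True:
    propagation gives S=True, T=True; an empty clause results — contradiction.
  P = False:
    propagation gives R=True, S=False; an empty clause results — contradiction.
Every branch closes, so no satisfying assignment exists.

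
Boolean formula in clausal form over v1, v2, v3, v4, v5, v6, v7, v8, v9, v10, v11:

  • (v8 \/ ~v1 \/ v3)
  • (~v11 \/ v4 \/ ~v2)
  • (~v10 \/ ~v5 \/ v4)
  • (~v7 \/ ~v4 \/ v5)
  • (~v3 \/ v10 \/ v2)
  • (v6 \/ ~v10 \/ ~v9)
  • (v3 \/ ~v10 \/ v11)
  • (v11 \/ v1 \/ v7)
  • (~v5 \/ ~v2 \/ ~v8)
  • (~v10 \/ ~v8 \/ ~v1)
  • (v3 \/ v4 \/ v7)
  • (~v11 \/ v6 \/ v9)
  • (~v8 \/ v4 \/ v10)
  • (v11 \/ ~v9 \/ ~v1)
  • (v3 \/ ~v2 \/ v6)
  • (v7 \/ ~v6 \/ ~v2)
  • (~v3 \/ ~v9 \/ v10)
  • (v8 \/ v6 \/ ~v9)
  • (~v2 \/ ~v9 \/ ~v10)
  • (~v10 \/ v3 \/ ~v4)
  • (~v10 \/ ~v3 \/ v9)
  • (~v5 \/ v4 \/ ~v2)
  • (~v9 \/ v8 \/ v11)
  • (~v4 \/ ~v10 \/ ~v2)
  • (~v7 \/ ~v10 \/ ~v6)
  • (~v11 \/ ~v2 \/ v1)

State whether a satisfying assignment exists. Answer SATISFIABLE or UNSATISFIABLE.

SATISFIABLE

Try v1 = False.
Set v2 = False and propagate.
The remaining clauses are satisfied by v3 = False, v4 = False, v5 = True, v6 = True, v7 = True, v8 = False, v9 = False, v10 = False, v11 = True.
Every clause has at least one true literal under this assignment.
So v1=0, v2=0, v3=0, v4=0, v5=1, v6=1, v7=1, v8=0, v9=0, v10=0, v11=1 is a satisfying assignment.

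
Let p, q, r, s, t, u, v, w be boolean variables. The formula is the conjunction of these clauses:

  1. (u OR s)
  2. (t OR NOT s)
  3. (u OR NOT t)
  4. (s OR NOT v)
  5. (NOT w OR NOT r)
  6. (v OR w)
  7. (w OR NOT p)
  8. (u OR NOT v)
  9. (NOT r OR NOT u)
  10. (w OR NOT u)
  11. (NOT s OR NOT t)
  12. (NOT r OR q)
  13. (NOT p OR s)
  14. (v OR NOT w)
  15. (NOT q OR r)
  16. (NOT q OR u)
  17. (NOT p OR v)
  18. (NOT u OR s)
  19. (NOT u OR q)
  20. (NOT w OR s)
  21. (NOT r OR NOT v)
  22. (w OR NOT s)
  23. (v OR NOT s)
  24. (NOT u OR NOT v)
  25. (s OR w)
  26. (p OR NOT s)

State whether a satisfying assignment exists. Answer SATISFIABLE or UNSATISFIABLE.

UNSATISFIABLE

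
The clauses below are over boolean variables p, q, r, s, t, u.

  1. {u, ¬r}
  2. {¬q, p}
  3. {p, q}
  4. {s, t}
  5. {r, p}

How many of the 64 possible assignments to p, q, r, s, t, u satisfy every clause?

Case analysis on p and q:
  p=1, q=1: 9 of the 16 assignments to (r,s,t,u) work.
  p=1, q=0: 9 of the 16 assignments to (r,s,t,u) work.
  p=0, q=1: a clause becomes empty — 0.
  p=0, q=0: a clause becomes empty — 0.
Total: 9 + 9 + 0 + 0 = 18.

18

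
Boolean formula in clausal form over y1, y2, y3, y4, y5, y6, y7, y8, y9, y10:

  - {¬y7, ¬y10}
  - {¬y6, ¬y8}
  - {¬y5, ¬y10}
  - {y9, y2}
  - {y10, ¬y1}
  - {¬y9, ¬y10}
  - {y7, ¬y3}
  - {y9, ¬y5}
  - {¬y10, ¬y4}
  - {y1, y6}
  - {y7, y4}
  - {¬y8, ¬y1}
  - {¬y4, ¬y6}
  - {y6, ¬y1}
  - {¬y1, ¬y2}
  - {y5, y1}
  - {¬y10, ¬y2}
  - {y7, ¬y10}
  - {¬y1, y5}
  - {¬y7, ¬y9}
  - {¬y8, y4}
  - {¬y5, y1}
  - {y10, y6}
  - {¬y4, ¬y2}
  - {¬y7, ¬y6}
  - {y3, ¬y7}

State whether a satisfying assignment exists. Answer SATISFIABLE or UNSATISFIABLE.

UNSATISFIABLE

y1 = True:
  propagation gives y10=True, y7=False; an empty clause results — contradiction.
y1 = False:
  propagation gives y6=True, y8=False, y4=False, y7=True; an empty clause results — contradiction.
Every branch closes, so no satisfying assignment exists.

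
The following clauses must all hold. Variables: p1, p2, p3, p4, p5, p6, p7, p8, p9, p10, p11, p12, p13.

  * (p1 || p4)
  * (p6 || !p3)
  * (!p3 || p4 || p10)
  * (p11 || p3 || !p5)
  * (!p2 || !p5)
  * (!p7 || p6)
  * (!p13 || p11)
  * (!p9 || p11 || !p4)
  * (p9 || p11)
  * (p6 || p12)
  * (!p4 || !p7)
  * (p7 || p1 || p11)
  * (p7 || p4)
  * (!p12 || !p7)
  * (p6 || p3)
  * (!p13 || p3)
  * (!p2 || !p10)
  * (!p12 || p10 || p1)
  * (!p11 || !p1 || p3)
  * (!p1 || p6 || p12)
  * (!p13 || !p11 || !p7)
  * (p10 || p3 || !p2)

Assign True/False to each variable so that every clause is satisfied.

p1 = False, p2 = False, p3 = True, p4 = True, p5 = False, p6 = True, p7 = False, p8 = False, p9 = True, p10 = True, p11 = True, p12 = True, p13 = False

Check each clause:
  1. (p4 || p1) — p4 is true.
  2. (p6 || !p3) — p6 is true.
  3. (!p3 || p10 || p4) — p10 is true.
  4. (p11 || p3 || !p5) — p3 is true.
  5. (!p5 || !p2) — !p5 is true.
  6. (p6 || !p7) — !p7 is true.
  7. (!p13 || p11) — p11 is true.
  8. (!p4 || !p9 || p11) — p11 is true.
  9. (p9 || p11) — p9 is true.
  10. (p6 || p12) — p12 is true.
  11. (!p7 || !p4) — !p7 is true.
  12. (p11 || p7 || p1) — p11 is true.
  13. (p7 || p4) — p4 is true.
  14. (!p12 || !p7) — !p7 is true.
  15. (p6 || p3) — p3 is true.
  16. (p3 || !p13) — p3 is true.
  17. (!p10 || !p2) — !p2 is true.
  18. (p1 || p10 || !p12) — p10 is true.
  19. (!p1 || p3 || !p11) — p3 is true.
  20. (p6 || p12 || !p1) — p12 is true.
  21. (!p7 || !p13 || !p11) — !p7 is true.
  22. (!p2 || p10 || p3) — p10 is true.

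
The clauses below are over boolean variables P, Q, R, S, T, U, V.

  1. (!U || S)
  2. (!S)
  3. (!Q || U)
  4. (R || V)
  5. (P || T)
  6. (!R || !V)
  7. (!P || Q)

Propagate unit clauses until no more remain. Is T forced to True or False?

(!S) stands alone — S = False.
From (S || !U) and S = False: U = False.
(U || !Q): since U = False, the clause reduces to (!Q). Q = False.
In (Q || !P), Q is now false; !P must hold, so P = False.
(T || P): since P = False, the clause reduces to (T). T = True.

True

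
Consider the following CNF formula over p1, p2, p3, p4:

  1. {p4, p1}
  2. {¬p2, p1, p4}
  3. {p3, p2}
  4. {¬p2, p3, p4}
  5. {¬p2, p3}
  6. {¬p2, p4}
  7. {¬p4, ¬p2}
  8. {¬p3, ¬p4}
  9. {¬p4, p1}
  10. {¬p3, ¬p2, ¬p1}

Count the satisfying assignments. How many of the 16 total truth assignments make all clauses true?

Satisfying assignments:
  p1=T p2=F p3=T p4=F
Count: 1.

1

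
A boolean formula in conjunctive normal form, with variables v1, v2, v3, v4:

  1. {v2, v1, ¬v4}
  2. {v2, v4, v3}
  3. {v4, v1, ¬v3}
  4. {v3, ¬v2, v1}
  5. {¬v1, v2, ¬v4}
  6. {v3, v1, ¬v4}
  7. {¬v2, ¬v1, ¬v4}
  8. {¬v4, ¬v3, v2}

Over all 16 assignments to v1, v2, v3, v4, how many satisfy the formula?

Satisfying assignments:
  v1=F v2=T v3=T v4=T
  v1=T v2=F v3=T v4=F
  v1=T v2=T v3=F v4=F
  v1=T v2=T v3=T v4=F
That's 4 in total.

4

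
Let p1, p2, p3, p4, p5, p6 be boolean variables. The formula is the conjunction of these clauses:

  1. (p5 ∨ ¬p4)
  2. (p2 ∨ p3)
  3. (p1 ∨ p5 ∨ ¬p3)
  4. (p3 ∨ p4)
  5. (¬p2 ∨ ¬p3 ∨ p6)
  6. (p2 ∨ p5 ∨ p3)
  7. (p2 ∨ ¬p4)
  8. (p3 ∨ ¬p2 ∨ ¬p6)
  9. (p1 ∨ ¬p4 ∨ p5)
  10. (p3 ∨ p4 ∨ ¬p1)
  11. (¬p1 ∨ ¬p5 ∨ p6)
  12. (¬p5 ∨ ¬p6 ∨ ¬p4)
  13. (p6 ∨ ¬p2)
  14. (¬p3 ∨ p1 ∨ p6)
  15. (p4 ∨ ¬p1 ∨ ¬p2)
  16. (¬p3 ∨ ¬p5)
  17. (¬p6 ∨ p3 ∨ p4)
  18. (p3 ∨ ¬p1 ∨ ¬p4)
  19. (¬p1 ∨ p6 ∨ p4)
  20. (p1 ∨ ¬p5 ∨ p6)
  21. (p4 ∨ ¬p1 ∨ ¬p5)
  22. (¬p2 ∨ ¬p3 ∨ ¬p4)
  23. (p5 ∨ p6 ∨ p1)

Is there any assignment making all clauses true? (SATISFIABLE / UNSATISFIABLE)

SATISFIABLE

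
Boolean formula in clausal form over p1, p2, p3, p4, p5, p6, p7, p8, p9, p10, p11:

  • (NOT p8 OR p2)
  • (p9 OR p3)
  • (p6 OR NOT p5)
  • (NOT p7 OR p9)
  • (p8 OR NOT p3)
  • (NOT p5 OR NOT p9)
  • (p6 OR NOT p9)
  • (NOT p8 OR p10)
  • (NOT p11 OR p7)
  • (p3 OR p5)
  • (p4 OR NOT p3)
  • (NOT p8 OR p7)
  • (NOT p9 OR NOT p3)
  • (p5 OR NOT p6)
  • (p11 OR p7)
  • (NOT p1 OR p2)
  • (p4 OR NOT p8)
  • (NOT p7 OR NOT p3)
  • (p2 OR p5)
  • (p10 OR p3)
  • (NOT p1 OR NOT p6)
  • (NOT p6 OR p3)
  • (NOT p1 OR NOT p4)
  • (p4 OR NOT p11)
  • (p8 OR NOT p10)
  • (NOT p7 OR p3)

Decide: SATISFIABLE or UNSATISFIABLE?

UNSATISFIABLE

p3 = True:
  propagation gives p8=True, p2=True, p10=True, p4=True; an empty clause results — contradiction.
p3 = False:
  propagation gives p9=True, p5=False; an empty clause results — contradiction.
Every branch closes, so no satisfying assignment exists.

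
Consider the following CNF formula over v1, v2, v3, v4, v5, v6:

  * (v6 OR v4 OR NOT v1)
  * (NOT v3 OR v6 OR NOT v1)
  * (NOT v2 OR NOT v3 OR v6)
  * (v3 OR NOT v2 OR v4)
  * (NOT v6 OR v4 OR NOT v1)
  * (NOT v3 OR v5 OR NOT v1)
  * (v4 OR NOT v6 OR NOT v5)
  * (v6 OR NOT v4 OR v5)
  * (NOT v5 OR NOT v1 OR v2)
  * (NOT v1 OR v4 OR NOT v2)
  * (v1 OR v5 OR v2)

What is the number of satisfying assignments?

Case analysis on v1 and v4:
  v1=1, v4=1: 5 of the 16 assignments to (v2,v3,v5,v6) work.
  v1=1, v4=0: a clause becomes empty — 0.
  v1=0, v4=1: 9 of the 16 assignments to (v2,v3,v5,v6) work.
  v1=0, v4=0: remaining (v2,v3,v5,v6) ∈ {(0,0,1,0); (0,1,1,0); (1,1,0,1)} — 3.
Total: 5 + 0 + 9 + 3 = 17.

17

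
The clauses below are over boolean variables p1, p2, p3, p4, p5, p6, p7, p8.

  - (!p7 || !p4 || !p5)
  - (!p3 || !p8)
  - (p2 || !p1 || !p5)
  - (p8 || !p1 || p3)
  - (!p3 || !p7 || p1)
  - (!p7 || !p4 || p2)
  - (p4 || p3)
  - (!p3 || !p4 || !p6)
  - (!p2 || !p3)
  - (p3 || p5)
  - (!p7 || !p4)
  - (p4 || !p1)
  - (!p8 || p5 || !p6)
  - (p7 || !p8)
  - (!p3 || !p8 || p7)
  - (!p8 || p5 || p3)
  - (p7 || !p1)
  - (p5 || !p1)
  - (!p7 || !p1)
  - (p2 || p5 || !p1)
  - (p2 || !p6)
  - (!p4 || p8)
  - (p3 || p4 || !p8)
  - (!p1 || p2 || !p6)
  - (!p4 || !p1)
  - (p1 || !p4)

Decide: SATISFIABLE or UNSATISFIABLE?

Pure literal: p6 appears only negated; assign p6 = False.
Try p1 = False.
  then p4 is forced to False.
  then p3 is forced to True.
  then p8 is forced to False.
  then p7 is forced to False.
  then p2 is forced to False.
p5 is now unconstrained; take p5 = False.
So p1 = F, p2 = F, p3 = T, p4 = F, p5 = F, p6 = F, p7 = F, p8 = F is a satisfying assignment.

SATISFIABLE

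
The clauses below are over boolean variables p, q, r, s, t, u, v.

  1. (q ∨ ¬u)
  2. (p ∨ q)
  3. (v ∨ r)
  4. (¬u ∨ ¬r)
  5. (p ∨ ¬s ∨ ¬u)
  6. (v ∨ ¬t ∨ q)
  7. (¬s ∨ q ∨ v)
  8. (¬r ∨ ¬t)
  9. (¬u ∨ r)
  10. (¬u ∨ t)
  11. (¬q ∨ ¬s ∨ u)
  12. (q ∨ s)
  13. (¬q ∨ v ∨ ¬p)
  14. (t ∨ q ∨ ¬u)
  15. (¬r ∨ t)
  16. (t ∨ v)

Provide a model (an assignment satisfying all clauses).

v occurs only positively in the remaining clauses — set v = True.
Try p = True.
The remaining clauses are satisfied by q = False, r = False, s = True, t = False, u = False.

p=True, q=False, r=False, s=True, t=False, u=False, v=True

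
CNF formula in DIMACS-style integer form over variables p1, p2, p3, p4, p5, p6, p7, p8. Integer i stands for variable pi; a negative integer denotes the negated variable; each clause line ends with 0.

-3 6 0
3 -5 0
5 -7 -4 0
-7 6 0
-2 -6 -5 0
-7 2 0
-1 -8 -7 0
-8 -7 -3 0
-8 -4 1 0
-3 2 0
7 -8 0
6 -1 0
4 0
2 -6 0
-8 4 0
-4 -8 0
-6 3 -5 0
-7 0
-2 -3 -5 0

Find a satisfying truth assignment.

Unit propagation: (p4) forces p4 = True.
The clause (~p8) is unit: p8 must be False.
Unit propagation: (~p7) forces p7 = False.
Pure literal: p1 appears only negated; assign p1 = False.
Pure literal: p5 appears only negated; assign p5 = False.
Branch on p2: take p2 = True.
For the remaining variables, p3 = False, p6 = True works.
Every clause has at least one true literal under this assignment.

p1=0, p2=1, p3=0, p4=1, p5=0, p6=1, p7=0, p8=0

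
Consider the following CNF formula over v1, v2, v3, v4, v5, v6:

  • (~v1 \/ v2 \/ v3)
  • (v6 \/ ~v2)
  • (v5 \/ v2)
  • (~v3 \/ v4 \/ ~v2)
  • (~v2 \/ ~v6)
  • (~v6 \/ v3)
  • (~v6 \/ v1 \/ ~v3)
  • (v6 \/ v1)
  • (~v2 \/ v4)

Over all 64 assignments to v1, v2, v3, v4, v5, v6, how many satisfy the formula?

4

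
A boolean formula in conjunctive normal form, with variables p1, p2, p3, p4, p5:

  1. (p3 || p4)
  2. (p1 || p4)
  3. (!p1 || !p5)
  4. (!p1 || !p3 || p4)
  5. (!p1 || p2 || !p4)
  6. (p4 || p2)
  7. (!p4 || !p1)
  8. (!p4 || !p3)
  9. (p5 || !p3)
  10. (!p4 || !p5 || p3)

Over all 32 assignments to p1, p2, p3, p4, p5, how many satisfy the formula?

2

Satisfying assignments:
  p1=F p2=F p3=F p4=T p5=F
  p1=F p2=T p3=F p4=T p5=F
Count: 2.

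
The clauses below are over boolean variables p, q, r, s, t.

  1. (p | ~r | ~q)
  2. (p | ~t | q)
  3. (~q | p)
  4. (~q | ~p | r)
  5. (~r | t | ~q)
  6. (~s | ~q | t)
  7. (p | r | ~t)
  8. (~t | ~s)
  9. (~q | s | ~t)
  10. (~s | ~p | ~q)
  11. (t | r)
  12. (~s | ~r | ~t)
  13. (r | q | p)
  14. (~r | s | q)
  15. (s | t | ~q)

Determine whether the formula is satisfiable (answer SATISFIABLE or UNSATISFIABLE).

SATISFIABLE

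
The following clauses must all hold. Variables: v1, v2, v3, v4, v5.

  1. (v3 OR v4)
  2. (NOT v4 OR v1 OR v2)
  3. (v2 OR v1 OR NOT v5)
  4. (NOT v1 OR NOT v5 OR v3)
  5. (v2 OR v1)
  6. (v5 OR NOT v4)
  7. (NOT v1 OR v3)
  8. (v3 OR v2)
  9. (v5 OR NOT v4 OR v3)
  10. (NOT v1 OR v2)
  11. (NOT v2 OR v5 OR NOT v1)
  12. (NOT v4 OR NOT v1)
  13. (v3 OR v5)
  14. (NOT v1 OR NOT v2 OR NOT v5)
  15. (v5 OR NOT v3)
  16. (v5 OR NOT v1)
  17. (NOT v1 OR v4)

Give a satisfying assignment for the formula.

v1=F  v2=T  v3=T  v4=F  v5=T

Branch on v1: take v1 = False.
  then v2 is forced to True.
Try v3 = True.
  then v5 is forced to True.
v4 is now unconstrained; take v4 = False.
Every clause has at least one true literal under this assignment.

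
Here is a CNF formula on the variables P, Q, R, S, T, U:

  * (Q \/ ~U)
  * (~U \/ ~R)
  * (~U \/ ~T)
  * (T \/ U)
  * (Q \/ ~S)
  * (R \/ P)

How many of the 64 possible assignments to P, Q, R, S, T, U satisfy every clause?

11

Case analysis on U and Q:
  U=T, Q=T: remaining (P,R,S,T) ∈ {(T,F,F,F); (T,F,T,F)} — 2.
  U=T, Q=F: a clause becomes empty — 0.
  U=F, Q=T: S free; 3 ways for (P,R,T) × 2^1 = 6.
  U=F, Q=F: remaining (P,R,S,T) ∈ {(F,T,F,T); (T,F,F,T); (T,T,F,T)} — 3.
Total: 2 + 0 + 6 + 3 = 11.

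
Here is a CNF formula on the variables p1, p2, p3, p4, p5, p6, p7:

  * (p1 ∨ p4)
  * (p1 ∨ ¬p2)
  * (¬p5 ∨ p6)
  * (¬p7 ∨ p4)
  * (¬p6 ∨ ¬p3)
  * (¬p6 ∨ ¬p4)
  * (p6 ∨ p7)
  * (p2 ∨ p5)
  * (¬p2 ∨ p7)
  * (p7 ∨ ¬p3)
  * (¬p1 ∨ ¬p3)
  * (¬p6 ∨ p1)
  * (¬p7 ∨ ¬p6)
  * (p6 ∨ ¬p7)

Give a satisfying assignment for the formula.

p1=T, p2=F, p3=F, p4=F, p5=T, p6=T, p7=F

Check each clause:
  1. (p4 ∨ p1) — p1 is true.
  2. (¬p2 ∨ p1) — p1 is true.
  3. (¬p5 ∨ p6) — p6 is true.
  4. (¬p7 ∨ p4) — ¬p7 is true.
  5. (¬p6 ∨ ¬p3) — ¬p3 is true.
  6. (¬p6 ∨ ¬p4) — ¬p4 is true.
  7. (p6 ∨ p7) — p6 is true.
  8. (p5 ∨ p2) — p5 is true.
  9. (p7 ∨ ¬p2) — ¬p2 is true.
  10. (p7 ∨ ¬p3) — ¬p3 is true.
  11. (¬p1 ∨ ¬p3) — ¬p3 is true.
  12. (¬p6 ∨ p1) — p1 is true.
  13. (¬p6 ∨ ¬p7) — ¬p7 is true.
  14. (p6 ∨ ¬p7) — ¬p7 is true.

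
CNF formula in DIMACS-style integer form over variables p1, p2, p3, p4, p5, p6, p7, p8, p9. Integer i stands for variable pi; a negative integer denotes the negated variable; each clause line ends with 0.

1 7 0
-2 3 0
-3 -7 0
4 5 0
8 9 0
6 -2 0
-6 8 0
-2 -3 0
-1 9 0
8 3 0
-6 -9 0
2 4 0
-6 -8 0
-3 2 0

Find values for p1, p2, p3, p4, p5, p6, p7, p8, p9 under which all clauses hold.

p1 = True, p2 = False, p3 = False, p4 = True, p5 = False, p6 = False, p7 = False, p8 = True, p9 = True

Check each clause:
  1. (p1 ∨ p7) — p1 is true.
  2. (p3 ∨ ¬p2) — ¬p2 is true.
  3. (¬p3 ∨ ¬p7) — ¬p7 is true.
  4. (p5 ∨ p4) — p4 is true.
  5. (p8 ∨ p9) — p8 is true.
  6. (p6 ∨ ¬p2) — ¬p2 is true.
  7. (p8 ∨ ¬p6) — p8 is true.
  8. (¬p2 ∨ ¬p3) — ¬p3 is true.
  9. (¬p1 ∨ p9) — p9 is true.
  10. (p8 ∨ p3) — p8 is true.
  11. (¬p6 ∨ ¬p9) — ¬p6 is true.
  12. (p2 ∨ p4) — p4 is true.
  13. (¬p8 ∨ ¬p6) — ¬p6 is true.
  14. (p2 ∨ ¬p3) — ¬p3 is true.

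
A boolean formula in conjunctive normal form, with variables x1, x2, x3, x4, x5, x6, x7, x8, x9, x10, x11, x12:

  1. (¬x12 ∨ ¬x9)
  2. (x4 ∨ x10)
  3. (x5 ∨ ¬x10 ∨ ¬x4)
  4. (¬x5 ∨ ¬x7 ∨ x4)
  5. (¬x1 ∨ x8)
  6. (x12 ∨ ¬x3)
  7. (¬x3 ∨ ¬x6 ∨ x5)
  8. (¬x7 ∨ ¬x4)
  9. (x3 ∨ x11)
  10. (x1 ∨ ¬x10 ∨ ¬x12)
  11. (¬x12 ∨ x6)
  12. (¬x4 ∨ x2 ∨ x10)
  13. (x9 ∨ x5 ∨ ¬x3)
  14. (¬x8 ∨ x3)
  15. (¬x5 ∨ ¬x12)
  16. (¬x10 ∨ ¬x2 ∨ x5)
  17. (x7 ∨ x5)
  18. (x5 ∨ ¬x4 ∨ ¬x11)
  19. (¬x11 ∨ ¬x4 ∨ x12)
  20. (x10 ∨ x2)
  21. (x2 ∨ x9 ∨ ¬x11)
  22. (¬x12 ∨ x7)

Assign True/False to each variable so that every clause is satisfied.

x1=0, x2=0, x3=0, x4=0, x5=0, x6=0, x7=1, x8=0, x9=1, x10=1, x11=1, x12=0

Set x1 = False and propagate.
The remaining clauses are satisfied by x2 = False, x3 = False, x4 = False, x5 = False, x6 = False, x7 = True, x8 = False, x9 = True, x10 = True, x11 = True, x12 = False.
Every clause has at least one true literal under this assignment.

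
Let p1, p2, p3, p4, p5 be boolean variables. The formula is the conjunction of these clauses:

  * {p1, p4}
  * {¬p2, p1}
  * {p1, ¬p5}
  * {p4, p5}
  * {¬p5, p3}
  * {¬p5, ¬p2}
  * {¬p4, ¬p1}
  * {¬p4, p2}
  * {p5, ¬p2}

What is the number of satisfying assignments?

1

Satisfying assignments:
  p1=1 p2=0 p3=1 p4=0 p5=1
Count: 1.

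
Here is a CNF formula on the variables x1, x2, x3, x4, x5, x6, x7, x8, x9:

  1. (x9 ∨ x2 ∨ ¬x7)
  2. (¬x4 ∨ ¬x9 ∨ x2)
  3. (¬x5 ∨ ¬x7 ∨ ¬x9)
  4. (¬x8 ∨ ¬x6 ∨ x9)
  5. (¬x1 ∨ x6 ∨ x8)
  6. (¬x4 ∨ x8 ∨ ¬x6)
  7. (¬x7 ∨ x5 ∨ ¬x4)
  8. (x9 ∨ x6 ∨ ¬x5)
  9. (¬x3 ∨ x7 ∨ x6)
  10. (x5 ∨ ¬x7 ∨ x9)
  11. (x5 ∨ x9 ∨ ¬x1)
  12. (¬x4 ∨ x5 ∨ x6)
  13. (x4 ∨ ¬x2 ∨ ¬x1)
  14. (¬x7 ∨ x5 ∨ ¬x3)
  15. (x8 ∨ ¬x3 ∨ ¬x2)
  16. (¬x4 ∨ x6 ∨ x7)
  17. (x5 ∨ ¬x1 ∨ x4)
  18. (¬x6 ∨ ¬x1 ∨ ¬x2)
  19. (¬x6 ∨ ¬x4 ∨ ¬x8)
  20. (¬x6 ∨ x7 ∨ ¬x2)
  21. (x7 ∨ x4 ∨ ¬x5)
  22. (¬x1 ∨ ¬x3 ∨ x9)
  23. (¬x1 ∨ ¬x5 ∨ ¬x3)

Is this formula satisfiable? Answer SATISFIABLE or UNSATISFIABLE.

SATISFIABLE

Pure literal: x1 appears only negated; assign x1 = False.
Pure literal: x3 appears only negated; assign x3 = False.
Set x2 = True and propagate.
Try x4 = False.
Set x5 = False and propagate.
For the remaining variables, x6 = True, x7 = True, x8 = True, x9 = True works.
Every clause has at least one true literal under this assignment.
So x1 = False, x2 = True, x3 = False, x4 = False, x5 = False, x6 = True, x7 = True, x8 = True, x9 = True is a satisfying assignment.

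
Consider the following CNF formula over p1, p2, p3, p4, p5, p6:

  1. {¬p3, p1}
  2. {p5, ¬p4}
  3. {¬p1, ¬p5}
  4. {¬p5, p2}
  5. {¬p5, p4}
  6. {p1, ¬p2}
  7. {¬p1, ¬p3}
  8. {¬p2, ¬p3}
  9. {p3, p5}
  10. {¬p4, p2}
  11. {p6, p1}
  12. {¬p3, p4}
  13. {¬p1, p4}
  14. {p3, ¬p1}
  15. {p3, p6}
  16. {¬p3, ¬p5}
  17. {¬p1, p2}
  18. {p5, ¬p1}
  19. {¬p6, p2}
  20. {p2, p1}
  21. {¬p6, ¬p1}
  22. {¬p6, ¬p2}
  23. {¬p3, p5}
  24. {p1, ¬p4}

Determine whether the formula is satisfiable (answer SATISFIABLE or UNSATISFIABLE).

UNSATISFIABLE

p1 = True:
  propagation gives p5=False; an empty clause results — contradiction.
p1 = False:
  propagation gives p3=False, p2=False; an empty clause results — contradiction.
Every branch closes, so no satisfying assignment exists.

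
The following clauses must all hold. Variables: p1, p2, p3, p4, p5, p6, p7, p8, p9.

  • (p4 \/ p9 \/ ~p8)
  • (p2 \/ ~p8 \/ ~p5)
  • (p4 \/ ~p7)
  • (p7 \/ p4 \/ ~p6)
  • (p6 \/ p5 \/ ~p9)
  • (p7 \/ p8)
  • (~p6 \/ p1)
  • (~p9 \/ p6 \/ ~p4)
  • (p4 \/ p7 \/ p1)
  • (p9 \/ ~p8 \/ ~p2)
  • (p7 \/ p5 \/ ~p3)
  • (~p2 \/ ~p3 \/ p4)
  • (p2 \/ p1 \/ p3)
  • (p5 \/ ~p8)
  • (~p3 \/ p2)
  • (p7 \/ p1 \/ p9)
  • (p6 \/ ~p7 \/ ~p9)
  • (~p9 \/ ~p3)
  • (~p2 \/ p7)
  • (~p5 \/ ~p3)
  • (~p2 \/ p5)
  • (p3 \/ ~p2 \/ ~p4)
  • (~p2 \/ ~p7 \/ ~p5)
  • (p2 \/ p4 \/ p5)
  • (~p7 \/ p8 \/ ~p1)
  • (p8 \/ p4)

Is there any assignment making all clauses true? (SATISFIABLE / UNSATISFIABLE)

UNSATISFIABLE

p2 = True:
  propagation gives p7=True, p4=True, p5=True; an empty clause results — contradiction.
p2 = False:
  p4 = True:
    p8 = True:
      propagation gives p5=False; contradiction.
    p8 = False:
      propagation gives p7=True; contradiction.
  p4 = False:
    propagation gives p7=False, p6=False, p8=True, p9=True; an empty clause results — contradiction.
Every branch closes, so no satisfying assignment exists.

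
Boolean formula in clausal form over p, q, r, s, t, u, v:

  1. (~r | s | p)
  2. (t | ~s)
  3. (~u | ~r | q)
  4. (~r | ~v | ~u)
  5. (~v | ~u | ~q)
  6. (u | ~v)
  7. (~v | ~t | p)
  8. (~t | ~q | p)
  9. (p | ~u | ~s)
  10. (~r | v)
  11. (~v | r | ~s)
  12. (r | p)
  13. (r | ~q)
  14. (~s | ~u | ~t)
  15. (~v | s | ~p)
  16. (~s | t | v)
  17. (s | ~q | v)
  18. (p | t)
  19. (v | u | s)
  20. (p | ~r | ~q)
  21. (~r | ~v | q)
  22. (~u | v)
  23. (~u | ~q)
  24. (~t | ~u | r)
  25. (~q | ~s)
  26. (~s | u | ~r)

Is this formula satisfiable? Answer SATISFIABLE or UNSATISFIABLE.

SATISFIABLE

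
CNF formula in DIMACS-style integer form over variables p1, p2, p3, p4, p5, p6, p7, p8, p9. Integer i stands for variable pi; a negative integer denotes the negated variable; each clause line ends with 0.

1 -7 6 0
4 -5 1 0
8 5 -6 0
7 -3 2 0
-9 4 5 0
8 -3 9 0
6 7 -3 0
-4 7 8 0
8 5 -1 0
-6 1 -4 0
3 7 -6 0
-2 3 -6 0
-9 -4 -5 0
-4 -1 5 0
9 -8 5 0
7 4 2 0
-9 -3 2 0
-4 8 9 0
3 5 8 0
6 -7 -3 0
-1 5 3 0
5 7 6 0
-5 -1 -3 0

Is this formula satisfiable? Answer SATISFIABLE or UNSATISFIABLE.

SATISFIABLE

Try p1 = True.
Try p2 = False.
For the remaining variables, p3 = False, p4 = False, p5 = True, p6 = True, p7 = True, p8 = False, p9 = True works.
So p1=T, p2=F, p3=F, p4=F, p5=T, p6=T, p7=T, p8=F, p9=T is a satisfying assignment.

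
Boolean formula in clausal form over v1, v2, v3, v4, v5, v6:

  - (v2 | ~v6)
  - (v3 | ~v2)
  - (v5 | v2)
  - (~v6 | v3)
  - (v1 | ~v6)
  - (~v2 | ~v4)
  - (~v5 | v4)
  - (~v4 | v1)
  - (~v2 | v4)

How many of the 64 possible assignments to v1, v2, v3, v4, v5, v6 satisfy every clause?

Satisfying assignments:
  v1=T v2=F v3=F v4=T v5=T v6=F
  v1=T v2=F v3=T v4=T v5=T v6=F
Count: 2.

2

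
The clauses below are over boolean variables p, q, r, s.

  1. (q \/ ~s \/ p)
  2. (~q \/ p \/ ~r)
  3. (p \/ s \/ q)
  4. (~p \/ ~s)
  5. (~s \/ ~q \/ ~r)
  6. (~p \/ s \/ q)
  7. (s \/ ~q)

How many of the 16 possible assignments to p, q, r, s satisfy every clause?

The models are:
  p=F q=T r=F s=T
Count: 1.

1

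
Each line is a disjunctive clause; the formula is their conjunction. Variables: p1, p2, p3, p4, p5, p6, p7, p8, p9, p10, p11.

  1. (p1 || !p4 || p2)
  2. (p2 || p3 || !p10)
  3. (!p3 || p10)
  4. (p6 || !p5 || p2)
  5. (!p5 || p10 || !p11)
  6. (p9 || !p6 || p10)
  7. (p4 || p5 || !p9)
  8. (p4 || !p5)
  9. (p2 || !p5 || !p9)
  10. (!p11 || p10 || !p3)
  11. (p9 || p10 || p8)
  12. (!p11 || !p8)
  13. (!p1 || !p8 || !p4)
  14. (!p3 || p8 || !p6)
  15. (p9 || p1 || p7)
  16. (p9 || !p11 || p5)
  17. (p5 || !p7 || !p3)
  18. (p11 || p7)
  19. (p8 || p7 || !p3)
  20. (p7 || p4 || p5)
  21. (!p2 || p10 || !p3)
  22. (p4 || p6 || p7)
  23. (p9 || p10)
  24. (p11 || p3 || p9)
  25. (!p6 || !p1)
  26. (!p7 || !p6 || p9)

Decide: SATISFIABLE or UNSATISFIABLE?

SATISFIABLE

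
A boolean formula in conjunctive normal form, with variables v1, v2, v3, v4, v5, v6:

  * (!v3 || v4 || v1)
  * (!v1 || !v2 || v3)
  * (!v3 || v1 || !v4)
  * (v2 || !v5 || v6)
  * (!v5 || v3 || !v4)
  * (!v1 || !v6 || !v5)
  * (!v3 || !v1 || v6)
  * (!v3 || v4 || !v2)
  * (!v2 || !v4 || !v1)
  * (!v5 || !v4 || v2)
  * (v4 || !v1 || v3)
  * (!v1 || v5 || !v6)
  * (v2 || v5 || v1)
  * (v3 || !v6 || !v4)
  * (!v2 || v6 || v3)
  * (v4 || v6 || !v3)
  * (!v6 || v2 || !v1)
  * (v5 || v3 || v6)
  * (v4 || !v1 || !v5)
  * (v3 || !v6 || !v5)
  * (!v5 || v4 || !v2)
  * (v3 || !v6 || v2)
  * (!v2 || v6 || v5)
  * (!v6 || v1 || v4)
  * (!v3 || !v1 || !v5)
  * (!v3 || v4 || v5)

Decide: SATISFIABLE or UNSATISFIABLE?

UNSATISFIABLE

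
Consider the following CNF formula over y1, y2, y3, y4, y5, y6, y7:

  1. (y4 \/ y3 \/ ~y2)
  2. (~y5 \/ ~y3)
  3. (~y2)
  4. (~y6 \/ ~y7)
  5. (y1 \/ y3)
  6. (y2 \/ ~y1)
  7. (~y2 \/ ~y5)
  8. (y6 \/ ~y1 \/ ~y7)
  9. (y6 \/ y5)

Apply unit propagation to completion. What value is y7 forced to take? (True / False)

Unit clause (~y2) sets y2 = False.
In (~y1 \/ y2), y2 is now false; ~y1 must hold, so y1 = False.
(y1 \/ y3) with y1 = False leaves only y3, so y3 = True.
(~y5 \/ ~y3) with y3 = True leaves only ~y5, so y5 = False.
(y5 \/ y6): since y5 = False, the clause reduces to (y6). y6 = True.
In (~y6 \/ ~y7), ~y6 is now false; ~y7 must hold, so y7 = False.

False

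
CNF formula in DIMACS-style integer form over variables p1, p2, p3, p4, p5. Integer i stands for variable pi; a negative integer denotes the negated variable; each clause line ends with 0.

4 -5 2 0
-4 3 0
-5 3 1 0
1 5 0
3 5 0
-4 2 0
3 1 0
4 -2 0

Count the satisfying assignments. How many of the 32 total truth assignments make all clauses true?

4

The models are:
  p1=F p2=T p3=T p4=T p5=T
  p1=T p2=F p3=T p4=F p5=F
  p1=T p2=T p3=T p4=T p5=F
  p1=T p2=T p3=T p4=T p5=T
That's 4 in total.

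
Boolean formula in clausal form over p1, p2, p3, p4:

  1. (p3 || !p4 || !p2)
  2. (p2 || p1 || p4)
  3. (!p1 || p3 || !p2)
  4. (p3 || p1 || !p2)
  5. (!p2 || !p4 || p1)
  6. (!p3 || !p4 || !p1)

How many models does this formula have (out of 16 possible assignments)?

7

Case analysis on p1 and p2:
  p1=1, p2=1: remaining (p3,p4) ∈ {(1,0)} — 1.
  p1=1, p2=0: remaining (p3,p4) ∈ {(0,0); (0,1); (1,0)} — 3.
  p1=0, p2=1: remaining (p3,p4) ∈ {(1,0)} — 1.
  p1=0, p2=0: remaining (p3,p4) ∈ {(0,1); (1,1)} — 2.
Total: 1 + 3 + 1 + 2 = 7.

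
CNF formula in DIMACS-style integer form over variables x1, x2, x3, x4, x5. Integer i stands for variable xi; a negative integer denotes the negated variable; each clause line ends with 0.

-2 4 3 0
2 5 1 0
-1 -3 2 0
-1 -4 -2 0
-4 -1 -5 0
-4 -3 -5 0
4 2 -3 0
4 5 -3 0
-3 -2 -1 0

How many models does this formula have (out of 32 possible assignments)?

Case analysis on x2 and x3:
  x2=1, x3=1: remaining (x1,x4,x5) ∈ {(0,0,1); (0,1,0)} — 2.
  x2=1, x3=0: remaining (x1,x4,x5) ∈ {(0,1,0); (0,1,1)} — 2.
  x2=0, x3=1: a clause becomes empty — 0.
  x2=0, x3=0: 5 of the 8 assignments to (x1,x4,x5) work.
Total: 2 + 2 + 0 + 5 = 9.

9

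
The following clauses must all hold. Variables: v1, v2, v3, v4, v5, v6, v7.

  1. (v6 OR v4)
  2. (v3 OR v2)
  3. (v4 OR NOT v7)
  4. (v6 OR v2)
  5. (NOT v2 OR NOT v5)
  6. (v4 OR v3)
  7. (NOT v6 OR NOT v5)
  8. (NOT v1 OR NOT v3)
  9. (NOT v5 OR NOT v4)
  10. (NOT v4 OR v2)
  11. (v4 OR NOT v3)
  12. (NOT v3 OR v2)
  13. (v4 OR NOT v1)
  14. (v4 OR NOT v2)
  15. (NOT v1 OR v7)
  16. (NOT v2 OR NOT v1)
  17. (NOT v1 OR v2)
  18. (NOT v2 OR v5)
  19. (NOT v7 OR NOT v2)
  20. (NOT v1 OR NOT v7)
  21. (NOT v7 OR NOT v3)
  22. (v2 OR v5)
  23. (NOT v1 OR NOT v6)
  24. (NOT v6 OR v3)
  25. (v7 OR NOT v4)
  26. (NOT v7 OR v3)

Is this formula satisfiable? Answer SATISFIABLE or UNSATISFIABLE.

UNSATISFIABLE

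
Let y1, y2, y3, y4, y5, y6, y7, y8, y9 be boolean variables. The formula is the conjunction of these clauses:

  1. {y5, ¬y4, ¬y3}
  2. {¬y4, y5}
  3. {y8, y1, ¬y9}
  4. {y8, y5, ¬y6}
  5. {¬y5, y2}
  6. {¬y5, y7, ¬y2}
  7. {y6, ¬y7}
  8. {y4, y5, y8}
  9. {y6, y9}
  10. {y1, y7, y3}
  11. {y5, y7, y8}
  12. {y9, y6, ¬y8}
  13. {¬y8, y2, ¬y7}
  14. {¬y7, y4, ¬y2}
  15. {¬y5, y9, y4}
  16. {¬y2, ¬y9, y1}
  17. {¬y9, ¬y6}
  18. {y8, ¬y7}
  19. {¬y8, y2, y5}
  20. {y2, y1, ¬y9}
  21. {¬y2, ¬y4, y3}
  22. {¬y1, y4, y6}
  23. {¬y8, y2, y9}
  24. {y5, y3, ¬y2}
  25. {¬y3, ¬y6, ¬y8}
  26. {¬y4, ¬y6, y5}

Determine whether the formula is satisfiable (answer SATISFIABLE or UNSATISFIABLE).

UNSATISFIABLE

y5 = True:
  propagation gives y2=True, y7=True, y6=True, y4=True; an empty clause results — contradiction.
y5 = False:
  propagation gives y4=False, y8=True, y2=True, y7=False; an empty clause results — contradiction.
Every branch closes, so no satisfying assignment exists.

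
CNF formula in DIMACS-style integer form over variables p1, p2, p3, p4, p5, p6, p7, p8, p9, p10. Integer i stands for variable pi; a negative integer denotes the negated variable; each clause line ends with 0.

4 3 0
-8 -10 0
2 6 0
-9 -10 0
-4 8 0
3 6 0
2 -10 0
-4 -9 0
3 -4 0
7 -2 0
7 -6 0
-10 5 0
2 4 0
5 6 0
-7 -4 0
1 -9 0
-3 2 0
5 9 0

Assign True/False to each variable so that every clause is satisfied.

p1=F  p2=T  p3=T  p4=F  p5=T  p6=F  p7=T  p8=F  p9=F  p10=T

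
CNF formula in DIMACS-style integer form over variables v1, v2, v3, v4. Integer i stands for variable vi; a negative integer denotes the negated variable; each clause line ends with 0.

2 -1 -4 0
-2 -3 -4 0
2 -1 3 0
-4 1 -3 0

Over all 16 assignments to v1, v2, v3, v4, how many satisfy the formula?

Case analysis on v1 and v2:
  v1=T, v2=T: remaining (v3,v4) ∈ {(F,F); (F,T); (T,F)} — 3.
  v1=T, v2=F: remaining (v3,v4) ∈ {(T,F)} — 1.
  v1=F, v2=T: remaining (v3,v4) ∈ {(F,F); (F,T); (T,F)} — 3.
  v1=F, v2=F: remaining (v3,v4) ∈ {(F,F); (F,T); (T,F)} — 3.
Total: 3 + 1 + 3 + 3 = 10.

10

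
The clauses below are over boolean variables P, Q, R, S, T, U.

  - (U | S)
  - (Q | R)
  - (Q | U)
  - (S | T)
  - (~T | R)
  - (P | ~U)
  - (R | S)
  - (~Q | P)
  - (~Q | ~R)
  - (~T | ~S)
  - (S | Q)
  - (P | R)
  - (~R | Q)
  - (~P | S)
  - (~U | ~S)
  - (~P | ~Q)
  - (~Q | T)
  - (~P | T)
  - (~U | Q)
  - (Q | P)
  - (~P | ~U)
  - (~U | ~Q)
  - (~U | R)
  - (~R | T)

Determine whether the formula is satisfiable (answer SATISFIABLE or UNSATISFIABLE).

UNSATISFIABLE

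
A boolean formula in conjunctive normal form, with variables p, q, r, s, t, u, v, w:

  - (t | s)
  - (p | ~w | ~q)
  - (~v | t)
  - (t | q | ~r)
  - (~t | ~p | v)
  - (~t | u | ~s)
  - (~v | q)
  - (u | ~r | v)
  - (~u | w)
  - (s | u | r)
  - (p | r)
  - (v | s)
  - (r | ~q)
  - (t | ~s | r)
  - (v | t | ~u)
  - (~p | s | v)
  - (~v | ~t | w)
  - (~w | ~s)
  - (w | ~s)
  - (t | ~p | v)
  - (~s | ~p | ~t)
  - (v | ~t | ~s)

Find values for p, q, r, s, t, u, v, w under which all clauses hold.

p = True, q = True, r = True, s = False, t = True, u = False, v = True, w = True

Branch on p: take p = True.
Set q = True and propagate.
  then r is forced to True.
Try s = False.
  then t is forced to True.
  then v is forced to True.
  then w is forced to True.
u is now unconstrained; take u = False.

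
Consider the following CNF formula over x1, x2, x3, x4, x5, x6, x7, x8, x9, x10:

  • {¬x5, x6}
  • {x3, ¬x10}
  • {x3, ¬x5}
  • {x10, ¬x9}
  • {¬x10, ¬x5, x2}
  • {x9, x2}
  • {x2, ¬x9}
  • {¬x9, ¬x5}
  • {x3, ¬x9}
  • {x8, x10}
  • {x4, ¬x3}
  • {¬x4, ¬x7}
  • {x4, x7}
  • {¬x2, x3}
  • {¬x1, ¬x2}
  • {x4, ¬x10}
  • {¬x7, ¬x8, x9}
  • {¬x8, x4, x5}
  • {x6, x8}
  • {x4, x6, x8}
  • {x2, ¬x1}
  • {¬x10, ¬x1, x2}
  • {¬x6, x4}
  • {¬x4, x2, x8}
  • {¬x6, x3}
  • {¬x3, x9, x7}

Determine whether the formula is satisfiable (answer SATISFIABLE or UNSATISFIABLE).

SATISFIABLE

x1 occurs only negated in the remaining clauses — set x1 = False.
Try x2 = True.
  then x3 is forced to True.
  then x4 is forced to True.
  then x7 is forced to False.
  then x9 is forced to True.
  then x10 is forced to True.
  then x5 is forced to False.
The remaining clauses are satisfied by x6 = False, x8 = True.
So x1=False  x2=True  x3=True  x4=True  x5=False  x6=False  x7=False  x8=True  x9=True  x10=True is a satisfying assignment.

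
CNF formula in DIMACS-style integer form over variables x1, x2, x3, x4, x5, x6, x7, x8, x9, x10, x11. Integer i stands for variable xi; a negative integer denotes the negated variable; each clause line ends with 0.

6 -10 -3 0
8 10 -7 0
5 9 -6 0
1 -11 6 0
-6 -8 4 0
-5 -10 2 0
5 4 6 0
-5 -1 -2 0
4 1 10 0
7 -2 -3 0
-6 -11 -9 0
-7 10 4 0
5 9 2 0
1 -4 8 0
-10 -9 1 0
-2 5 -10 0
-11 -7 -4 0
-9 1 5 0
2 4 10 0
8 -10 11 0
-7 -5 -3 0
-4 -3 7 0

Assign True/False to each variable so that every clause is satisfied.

x1 = True, x2 = True, x3 = False, x4 = True, x5 = False, x6 = False, x7 = False, x8 = False, x9 = False, x10 = False, x11 = True

Check each clause:
  1. {¬x3, x6, ¬x10} — ¬x3 is true.
  2. {¬x7, x8, x10} — ¬x7 is true.
  3. {¬x6, x5, x9} — ¬x6 is true.
  4. {x6, x1, ¬x11} — x1 is true.
  5. {¬x8, x4, ¬x6} — ¬x8 is true.
  6. {¬x10, x2, ¬x5} — x2 is true.
  7. {x5, x6, x4} — x4 is true.
  8. {¬x2, ¬x1, ¬x5} — ¬x5 is true.
  9. {x1, x4, x10} — x1 is true.
  10. {x7, ¬x2, ¬x3} — ¬x3 is true.
  11. {¬x9, ¬x6, ¬x11} — ¬x6 is true.
  12. {¬x7, x4, x10} — ¬x7 is true.
  13. {x9, x5, x2} — x2 is true.
  14. {¬x4, x8, x1} — x1 is true.
  15. {¬x10, x1, ¬x9} — x1 is true.
  16. {¬x10, ¬x2, x5} — ¬x10 is true.
  17. {¬x7, ¬x4, ¬x11} — ¬x7 is true.
  18. {¬x9, x1, x5} — x1 is true.
  19. {x4, x10, x2} — x2 is true.
  20. {x8, ¬x10, x11} — x11 is true.
  21. {¬x3, ¬x5, ¬x7} — ¬x7 is true.
  22. {¬x4, ¬x3, x7} — ¬x3 is true.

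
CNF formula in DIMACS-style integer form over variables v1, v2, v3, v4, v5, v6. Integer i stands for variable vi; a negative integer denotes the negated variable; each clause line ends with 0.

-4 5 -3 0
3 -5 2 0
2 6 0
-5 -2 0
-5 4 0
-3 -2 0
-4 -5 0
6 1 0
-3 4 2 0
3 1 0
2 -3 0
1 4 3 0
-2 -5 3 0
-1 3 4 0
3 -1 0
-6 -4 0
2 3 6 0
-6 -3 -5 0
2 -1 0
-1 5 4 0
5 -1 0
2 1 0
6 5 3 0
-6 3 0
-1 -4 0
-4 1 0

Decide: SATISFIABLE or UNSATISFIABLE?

v3 = True:
  propagation gives v2=False; an empty clause results — contradiction.
v3 = False:
  propagation gives v1=True; an empty clause results — contradiction.
Every branch closes, so no satisfying assignment exists.

UNSATISFIABLE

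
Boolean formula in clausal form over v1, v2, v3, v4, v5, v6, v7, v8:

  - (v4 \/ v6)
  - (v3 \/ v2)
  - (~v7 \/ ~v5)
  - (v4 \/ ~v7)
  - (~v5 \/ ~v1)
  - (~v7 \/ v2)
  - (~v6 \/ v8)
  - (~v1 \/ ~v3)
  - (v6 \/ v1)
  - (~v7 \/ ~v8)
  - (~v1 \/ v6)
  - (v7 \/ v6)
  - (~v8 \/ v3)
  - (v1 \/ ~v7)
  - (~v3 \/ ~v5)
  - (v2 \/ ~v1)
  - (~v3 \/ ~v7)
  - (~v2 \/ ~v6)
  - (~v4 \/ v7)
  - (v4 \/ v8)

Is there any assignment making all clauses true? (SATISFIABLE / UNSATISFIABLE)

SATISFIABLE

v5 occurs only negated in the remaining clauses — set v5 = False.
Try v1 = False.
  then v6 is forced to True.
  then v8 is forced to True.
  then v7 is forced to False.
  then v3 is forced to True.
  then v2 is forced to False.
  then v4 is forced to False.
Every clause has at least one true literal under this assignment.
So v1=False  v2=False  v3=True  v4=False  v5=False  v6=True  v7=False  v8=True is a satisfying assignment.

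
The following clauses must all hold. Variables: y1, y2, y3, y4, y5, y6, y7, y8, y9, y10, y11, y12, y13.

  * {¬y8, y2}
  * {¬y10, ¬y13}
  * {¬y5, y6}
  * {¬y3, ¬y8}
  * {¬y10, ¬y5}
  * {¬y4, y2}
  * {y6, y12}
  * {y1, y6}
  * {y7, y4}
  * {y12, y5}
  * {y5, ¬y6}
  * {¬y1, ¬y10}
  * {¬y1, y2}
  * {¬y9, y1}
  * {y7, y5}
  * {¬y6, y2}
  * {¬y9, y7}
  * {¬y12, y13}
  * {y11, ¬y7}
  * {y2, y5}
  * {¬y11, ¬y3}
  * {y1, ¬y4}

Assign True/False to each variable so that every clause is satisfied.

Pure literal: y2 appears only positively; assign y2 = True.
Pure literal: y3 appears only negated; assign y3 = False.
Branch on y1: take y1 = True.
  then y10 is forced to False.
Branch on y4: take y4 = False.
  then y7 is forced to True.
  then y11 is forced to True.
Set y5 = True and propagate.
  then y6 is forced to True.
The remaining clauses are satisfied by y8 = False, y9 = True, y12 = False, y13 = False.

y1 = True  y2 = True  y3 = False  y4 = False  y5 = True  y6 = True  y7 = True  y8 = False  y9 = True  y10 = False  y11 = True  y12 = False  y13 = False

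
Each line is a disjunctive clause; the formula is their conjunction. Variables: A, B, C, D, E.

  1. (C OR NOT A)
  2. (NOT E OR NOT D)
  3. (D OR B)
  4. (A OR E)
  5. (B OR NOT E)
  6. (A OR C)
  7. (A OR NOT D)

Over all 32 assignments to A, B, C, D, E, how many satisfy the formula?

5

Satisfying assignments:
  A=0 B=1 C=1 D=0 E=1
  A=1 B=0 C=1 D=1 E=0
  A=1 B=1 C=1 D=0 E=0
  A=1 B=1 C=1 D=0 E=1
  A=1 B=1 C=1 D=1 E=0
Count: 5.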